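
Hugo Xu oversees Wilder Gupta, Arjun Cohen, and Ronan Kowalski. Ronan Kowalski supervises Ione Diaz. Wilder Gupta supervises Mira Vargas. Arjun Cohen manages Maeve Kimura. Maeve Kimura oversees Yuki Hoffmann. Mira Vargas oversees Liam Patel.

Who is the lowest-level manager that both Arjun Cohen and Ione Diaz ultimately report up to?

Hugo Xu

Arjun Cohen's chain of managers is Hugo Xu. Ione Diaz's chain of managers is Ronan Kowalski, Hugo Xu. The first manager that appears in both chains is Hugo Xu.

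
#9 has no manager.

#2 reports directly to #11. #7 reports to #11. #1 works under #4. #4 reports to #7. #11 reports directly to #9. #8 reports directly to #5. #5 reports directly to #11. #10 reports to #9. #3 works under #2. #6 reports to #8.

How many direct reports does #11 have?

3

#11 directly manages #2, #7, #5. That is 3 direct reports.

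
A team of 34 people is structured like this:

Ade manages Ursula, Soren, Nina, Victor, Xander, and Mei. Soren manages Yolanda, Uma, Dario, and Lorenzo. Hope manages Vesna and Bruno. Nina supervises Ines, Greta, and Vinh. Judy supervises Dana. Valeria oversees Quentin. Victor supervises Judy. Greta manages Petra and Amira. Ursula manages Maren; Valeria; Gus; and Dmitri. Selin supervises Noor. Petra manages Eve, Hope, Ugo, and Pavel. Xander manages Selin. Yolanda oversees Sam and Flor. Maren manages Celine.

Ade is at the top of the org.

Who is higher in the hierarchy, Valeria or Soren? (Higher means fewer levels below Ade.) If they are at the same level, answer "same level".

Soren

Valeria is 2 levels below Ade; Soren is 1. Soren is higher.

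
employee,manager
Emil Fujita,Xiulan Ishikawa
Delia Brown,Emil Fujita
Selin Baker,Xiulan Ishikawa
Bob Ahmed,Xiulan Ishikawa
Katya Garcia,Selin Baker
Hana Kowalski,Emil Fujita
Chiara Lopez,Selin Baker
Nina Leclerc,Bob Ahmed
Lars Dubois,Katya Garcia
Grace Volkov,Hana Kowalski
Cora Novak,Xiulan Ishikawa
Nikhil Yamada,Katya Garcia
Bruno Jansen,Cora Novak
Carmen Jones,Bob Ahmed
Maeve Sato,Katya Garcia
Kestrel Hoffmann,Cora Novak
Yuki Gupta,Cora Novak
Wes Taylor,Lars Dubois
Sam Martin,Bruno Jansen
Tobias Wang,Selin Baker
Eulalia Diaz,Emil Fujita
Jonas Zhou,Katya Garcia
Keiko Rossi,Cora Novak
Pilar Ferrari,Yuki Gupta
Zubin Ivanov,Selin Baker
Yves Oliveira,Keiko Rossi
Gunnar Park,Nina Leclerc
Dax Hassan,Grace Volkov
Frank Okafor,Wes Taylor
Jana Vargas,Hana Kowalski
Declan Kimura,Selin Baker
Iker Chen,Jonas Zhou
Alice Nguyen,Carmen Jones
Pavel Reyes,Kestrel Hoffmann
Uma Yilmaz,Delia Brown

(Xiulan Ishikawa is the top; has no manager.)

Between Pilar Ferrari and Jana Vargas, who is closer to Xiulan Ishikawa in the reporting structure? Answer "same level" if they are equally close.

same level

Both Pilar Ferrari and Jana Vargas are 3 levels below Xiulan Ishikawa.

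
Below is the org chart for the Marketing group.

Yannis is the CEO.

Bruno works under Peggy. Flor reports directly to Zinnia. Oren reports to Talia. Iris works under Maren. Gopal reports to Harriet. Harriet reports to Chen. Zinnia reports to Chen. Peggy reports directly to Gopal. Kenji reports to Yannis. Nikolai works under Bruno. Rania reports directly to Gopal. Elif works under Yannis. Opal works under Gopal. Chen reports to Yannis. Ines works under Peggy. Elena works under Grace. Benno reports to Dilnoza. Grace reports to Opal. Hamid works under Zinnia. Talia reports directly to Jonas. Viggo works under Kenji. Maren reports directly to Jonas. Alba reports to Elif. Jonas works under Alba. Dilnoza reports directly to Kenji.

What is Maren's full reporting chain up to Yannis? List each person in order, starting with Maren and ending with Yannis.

Maren reports to Jonas. Jonas reports to Alba. Alba reports to Elif. Elif reports to Yannis. Yannis is at the top.

Maren -> Jonas -> Alba -> Elif -> Yannis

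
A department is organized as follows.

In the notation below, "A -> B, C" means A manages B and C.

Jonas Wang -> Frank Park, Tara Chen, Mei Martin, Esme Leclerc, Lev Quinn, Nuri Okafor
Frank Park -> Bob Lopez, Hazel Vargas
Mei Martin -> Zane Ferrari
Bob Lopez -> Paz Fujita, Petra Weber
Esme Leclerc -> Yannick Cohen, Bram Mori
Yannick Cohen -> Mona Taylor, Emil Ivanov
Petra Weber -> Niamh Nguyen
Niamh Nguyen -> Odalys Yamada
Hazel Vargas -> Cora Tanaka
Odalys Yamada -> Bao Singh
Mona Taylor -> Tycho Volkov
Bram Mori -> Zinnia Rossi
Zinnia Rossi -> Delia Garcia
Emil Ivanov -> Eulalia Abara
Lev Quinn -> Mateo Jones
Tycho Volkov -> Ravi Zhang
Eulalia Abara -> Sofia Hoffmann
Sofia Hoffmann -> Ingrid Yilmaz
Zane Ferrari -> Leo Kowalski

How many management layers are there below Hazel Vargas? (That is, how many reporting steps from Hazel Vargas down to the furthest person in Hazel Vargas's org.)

The longest chain under Hazel Vargas runs Hazel Vargas → Cora Tanaka, which is 1 level below Hazel Vargas.

1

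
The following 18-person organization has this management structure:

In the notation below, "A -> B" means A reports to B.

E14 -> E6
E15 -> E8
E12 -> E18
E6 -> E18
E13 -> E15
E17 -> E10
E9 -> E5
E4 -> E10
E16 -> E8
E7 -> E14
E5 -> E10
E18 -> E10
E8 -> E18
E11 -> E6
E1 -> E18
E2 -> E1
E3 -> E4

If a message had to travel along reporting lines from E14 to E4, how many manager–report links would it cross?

E14 is 3 levels below E10, and E4 is 1 level below E10 (their lowest common manager). The shortest path runs up from E14 to E10 and back down to E4: 3 + 1 = 4 links.

4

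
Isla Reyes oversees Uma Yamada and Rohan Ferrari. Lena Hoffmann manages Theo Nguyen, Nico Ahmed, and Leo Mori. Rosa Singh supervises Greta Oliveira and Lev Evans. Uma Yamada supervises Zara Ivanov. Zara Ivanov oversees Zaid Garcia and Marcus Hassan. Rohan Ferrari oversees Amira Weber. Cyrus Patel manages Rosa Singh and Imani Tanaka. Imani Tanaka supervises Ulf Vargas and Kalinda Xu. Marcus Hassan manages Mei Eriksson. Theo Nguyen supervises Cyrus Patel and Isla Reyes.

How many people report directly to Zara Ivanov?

2

Zara Ivanov directly manages Marcus Hassan, Zaid Garcia. That is 2 direct reports.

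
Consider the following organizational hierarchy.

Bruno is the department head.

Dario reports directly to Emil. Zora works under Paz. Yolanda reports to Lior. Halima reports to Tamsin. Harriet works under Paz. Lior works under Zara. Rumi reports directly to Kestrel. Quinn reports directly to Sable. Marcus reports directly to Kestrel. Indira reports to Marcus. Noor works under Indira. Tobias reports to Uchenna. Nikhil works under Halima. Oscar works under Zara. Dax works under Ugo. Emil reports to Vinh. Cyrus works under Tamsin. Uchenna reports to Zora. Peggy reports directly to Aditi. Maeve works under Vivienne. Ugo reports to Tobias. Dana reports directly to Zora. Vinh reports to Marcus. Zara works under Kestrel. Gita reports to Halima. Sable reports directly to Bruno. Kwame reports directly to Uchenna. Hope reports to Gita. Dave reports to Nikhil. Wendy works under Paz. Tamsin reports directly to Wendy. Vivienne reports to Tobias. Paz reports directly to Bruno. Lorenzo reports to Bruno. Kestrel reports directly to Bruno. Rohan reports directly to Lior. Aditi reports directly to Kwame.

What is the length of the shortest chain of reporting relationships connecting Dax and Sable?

7

Dax is 6 levels below Bruno, and Sable is 1 level below Bruno (their lowest common manager). The shortest path runs up from Dax to Bruno and back down to Sable: 6 + 1 = 7 links.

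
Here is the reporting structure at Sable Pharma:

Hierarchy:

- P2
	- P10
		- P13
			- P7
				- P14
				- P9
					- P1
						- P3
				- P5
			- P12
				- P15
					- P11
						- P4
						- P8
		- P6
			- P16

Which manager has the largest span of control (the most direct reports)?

P7

Direct-report counts: P2 has 1; P10 has 2; P6 has 1; P13 has 2; P12 has 1; P15 has 1; P11 has 2; P7 has 3; P9 has 1; P1 has 1. The largest is 3, held by P7.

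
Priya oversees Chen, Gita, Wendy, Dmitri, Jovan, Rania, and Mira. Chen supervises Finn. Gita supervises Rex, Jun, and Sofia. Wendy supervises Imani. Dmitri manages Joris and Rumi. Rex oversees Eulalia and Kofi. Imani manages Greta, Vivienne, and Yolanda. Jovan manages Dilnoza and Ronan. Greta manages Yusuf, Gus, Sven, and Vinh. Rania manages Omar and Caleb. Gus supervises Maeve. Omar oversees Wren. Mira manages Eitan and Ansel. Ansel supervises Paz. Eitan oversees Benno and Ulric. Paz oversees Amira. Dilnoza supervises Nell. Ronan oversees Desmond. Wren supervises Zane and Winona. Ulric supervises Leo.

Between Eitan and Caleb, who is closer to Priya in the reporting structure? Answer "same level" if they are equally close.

Both Eitan and Caleb are 2 levels below Priya.

same level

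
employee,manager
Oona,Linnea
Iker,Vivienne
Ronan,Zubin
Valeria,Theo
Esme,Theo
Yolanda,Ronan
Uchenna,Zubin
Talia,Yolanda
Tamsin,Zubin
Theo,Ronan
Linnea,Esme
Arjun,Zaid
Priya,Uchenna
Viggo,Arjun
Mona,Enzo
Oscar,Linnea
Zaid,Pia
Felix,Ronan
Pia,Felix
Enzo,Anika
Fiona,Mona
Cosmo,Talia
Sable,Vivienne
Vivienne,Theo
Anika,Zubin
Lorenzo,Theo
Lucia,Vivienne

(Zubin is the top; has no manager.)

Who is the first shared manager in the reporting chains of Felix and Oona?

Ronan

Felix's chain of managers is Ronan, Zubin. Oona's chain of managers is Linnea, Esme, Theo, Ronan, Zubin. The first manager that appears in both chains is Ronan.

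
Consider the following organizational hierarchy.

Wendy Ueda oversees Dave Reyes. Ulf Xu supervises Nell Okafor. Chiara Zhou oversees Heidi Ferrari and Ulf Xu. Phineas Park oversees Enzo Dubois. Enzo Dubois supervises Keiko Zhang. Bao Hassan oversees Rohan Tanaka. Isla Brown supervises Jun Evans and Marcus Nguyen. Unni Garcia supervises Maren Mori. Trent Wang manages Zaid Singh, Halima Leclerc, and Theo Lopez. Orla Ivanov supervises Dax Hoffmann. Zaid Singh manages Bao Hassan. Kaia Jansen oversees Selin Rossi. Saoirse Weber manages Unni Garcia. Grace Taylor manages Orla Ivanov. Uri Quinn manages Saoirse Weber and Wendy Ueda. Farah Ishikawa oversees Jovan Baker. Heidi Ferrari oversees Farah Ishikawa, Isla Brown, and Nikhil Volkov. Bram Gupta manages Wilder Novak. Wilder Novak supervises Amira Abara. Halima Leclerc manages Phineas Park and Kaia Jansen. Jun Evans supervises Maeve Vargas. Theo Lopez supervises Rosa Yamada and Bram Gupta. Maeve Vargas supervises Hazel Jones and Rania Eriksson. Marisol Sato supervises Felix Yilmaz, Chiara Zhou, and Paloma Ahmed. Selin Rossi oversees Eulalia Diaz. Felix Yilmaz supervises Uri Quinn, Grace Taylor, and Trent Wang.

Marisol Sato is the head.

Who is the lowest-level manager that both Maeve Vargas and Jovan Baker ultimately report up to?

Heidi Ferrari

Maeve Vargas's chain of managers is Jun Evans, Isla Brown, Heidi Ferrari, Chiara Zhou, Marisol Sato. Jovan Baker's chain of managers is Farah Ishikawa, Heidi Ferrari, Chiara Zhou, Marisol Sato. The first manager that appears in both chains is Heidi Ferrari.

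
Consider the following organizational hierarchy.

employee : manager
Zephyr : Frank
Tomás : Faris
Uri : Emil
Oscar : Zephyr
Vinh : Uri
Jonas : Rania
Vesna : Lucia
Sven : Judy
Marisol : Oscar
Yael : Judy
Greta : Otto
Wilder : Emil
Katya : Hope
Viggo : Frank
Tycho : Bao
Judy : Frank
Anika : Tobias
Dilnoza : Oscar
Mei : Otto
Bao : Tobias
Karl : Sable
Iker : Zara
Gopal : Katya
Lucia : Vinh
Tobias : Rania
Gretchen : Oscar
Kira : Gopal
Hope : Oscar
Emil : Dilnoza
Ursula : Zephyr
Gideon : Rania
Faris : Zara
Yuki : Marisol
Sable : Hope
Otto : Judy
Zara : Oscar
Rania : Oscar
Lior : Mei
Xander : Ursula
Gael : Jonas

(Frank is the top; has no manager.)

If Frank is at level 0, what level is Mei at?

Chain from Mei up to Frank: Mei → Otto → Judy → Frank. That is 3 steps up, so Mei is 3 levels below Frank.

3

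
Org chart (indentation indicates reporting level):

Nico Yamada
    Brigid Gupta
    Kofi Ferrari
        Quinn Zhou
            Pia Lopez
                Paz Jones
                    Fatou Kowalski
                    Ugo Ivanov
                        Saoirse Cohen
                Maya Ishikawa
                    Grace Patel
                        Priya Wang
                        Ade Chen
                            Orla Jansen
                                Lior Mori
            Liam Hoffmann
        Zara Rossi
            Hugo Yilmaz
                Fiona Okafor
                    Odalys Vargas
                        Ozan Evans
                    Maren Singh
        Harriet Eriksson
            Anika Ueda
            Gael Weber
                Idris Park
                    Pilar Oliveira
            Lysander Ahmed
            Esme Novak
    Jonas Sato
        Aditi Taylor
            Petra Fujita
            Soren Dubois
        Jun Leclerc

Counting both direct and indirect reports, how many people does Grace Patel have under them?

4

Grace Patel directly manages Priya Wang, Ade Chen. Priya Wang has no reports. Under Ade Chen: Orla Jansen, Lior Mori (2). So Grace Patel's organization is 2 direct reports plus everyone under them: 1 + 3 = 4.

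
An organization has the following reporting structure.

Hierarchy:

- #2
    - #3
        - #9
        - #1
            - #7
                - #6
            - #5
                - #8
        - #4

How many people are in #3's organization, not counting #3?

7

#3 directly manages #9, #1, #4. #9 has no reports. Under #1: #5, #8, #7, #6 (4). #4 has no reports. So #3's organization is 3 direct reports plus everyone under them: 1 + 5 + 1 = 7.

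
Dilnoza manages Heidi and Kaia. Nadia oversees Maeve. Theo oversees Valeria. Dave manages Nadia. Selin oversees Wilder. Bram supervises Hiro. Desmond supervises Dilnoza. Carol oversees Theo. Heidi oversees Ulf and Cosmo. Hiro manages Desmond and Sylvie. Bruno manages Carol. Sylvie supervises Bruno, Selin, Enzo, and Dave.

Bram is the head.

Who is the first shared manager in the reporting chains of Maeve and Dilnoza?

Maeve's chain of managers is Nadia, Dave, Sylvie, Hiro, Bram. Dilnoza's chain of managers is Desmond, Hiro, Bram. The first manager that appears in both chains is Hiro.

Hiro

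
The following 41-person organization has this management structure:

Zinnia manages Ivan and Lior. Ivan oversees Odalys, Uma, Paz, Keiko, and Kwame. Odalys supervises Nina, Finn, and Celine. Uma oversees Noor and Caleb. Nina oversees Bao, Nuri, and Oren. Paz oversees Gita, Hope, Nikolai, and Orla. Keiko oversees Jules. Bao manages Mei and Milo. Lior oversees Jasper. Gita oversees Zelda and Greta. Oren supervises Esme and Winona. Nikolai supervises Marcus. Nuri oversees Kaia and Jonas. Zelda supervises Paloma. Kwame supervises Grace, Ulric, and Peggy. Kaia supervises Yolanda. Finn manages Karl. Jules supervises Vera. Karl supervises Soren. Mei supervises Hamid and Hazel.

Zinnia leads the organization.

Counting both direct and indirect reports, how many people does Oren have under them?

Oren directly manages Winona, Esme. Winona has no reports. Esme has no reports. So Oren's organization is 2 direct reports plus everyone under them: 1 + 1 = 2.

2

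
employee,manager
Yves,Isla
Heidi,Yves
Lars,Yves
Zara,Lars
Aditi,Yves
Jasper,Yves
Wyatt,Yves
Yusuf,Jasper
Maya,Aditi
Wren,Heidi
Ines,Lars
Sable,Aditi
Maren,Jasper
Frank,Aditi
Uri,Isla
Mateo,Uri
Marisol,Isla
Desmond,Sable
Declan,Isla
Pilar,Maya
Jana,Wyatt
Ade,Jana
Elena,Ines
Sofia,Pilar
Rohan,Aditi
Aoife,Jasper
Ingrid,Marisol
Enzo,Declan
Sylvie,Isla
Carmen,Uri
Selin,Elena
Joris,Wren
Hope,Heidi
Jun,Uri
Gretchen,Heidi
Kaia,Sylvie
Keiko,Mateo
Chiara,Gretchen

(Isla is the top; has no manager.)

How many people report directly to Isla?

Isla directly manages Yves, Uri, Marisol, Declan, Sylvie. That is 5 direct reports.

5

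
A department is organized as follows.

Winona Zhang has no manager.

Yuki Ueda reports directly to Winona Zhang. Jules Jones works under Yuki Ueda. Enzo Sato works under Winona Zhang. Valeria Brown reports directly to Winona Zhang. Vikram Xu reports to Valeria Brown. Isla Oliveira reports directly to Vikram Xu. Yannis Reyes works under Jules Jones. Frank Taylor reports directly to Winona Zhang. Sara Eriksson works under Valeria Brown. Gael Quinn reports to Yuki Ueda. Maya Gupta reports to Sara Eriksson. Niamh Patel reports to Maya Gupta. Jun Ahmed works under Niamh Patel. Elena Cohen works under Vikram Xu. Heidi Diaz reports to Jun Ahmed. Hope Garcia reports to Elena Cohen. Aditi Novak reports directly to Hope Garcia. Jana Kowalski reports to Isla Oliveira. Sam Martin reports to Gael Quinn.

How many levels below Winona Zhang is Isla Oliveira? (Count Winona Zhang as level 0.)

3

Chain from Isla Oliveira up to Winona Zhang: Isla Oliveira → Vikram Xu → Valeria Brown → Winona Zhang. That is 3 steps up, so Isla Oliveira is 3 levels below Winona Zhang.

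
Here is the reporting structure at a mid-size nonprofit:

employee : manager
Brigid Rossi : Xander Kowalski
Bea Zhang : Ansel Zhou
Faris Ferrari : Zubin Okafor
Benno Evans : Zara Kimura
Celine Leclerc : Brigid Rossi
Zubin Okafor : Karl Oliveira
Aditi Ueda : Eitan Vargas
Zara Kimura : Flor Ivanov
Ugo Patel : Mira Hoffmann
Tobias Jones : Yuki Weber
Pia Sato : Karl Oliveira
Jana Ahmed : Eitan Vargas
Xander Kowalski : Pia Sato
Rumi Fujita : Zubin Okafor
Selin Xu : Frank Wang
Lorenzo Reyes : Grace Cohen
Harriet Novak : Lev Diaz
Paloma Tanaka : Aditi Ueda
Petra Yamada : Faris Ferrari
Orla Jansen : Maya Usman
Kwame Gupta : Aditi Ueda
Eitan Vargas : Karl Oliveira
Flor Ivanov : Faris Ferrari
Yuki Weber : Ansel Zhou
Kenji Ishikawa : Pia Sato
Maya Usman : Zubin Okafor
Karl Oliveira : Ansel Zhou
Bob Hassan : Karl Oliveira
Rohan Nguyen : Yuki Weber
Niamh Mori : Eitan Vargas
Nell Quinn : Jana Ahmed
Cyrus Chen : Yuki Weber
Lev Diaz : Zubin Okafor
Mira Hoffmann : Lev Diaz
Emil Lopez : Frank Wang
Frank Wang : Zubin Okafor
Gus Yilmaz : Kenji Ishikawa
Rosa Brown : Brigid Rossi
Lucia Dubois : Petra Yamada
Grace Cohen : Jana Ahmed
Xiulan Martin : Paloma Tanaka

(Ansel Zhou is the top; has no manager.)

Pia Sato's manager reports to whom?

Ansel Zhou

Pia Sato reports to Karl Oliveira, and Karl Oliveira reports to Ansel Zhou. So Pia Sato's skip-level manager is Ansel Zhou.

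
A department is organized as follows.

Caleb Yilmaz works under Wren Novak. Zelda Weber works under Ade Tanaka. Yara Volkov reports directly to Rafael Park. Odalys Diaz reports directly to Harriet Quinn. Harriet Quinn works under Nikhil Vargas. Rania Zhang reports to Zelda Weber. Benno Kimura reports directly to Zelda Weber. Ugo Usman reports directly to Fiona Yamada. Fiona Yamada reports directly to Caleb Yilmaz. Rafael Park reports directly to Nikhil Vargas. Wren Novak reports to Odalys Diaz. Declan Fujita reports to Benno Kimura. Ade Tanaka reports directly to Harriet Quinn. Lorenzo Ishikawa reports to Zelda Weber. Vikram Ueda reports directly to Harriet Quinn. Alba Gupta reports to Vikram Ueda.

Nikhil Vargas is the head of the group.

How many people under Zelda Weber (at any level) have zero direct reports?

The people in Zelda Weber's organization with no one reporting to them are Lorenzo Ishikawa, Rania Zhang, Declan Fujita. That is 3.

3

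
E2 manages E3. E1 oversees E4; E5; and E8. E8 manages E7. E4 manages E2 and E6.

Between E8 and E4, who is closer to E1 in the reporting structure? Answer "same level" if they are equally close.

Both E8 and E4 are 1 level below E1.

same level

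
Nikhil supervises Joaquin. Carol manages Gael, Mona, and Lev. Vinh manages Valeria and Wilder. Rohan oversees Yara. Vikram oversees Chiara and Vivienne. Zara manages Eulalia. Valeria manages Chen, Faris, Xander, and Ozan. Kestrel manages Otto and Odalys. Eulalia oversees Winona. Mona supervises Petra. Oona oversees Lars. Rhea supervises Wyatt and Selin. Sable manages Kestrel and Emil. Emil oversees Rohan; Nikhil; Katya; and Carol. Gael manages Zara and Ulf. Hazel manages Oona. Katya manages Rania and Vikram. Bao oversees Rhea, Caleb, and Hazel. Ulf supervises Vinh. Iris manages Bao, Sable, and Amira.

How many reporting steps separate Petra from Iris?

5

Chain from Petra up to Iris: Petra → Mona → Carol → Emil → Sable → Iris. That is 5 steps up, so Petra is 5 levels below Iris.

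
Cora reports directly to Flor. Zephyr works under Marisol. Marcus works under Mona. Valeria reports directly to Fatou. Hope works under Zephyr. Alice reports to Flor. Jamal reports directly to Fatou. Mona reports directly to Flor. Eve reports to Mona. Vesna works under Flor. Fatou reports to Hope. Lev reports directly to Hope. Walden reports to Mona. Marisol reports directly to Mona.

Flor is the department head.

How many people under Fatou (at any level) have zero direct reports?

2

The people in Fatou's organization with no one reporting to them are Valeria, Jamal. That is 2.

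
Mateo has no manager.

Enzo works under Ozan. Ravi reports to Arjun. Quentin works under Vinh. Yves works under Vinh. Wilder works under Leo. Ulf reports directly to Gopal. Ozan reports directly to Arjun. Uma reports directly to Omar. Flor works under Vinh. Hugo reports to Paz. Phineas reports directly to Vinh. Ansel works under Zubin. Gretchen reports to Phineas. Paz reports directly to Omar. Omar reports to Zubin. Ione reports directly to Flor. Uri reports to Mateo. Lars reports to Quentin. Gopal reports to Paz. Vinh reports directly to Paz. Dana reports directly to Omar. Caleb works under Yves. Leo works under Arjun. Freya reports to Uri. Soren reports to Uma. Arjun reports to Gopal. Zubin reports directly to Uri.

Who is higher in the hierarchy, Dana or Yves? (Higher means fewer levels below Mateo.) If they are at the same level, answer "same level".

Dana

Dana is 4 levels below Mateo; Yves is 6. Dana is higher.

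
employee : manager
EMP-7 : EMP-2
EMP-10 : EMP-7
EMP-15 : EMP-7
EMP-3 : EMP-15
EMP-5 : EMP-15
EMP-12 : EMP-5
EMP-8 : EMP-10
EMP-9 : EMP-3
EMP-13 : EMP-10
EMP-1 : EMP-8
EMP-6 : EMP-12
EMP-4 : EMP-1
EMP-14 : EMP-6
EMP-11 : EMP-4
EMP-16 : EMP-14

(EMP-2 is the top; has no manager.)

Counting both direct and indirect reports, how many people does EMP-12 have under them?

3

EMP-12 directly manages EMP-6. Under EMP-6: EMP-14, EMP-16 (2). That's 3 in total.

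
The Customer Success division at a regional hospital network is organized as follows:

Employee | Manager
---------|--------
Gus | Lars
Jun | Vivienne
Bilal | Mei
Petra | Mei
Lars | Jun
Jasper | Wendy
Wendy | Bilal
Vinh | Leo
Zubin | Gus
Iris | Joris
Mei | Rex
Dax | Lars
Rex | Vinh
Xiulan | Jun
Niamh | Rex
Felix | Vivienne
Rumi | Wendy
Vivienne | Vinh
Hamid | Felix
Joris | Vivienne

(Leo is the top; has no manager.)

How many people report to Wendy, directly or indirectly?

Wendy directly manages Rumi, Jasper. Rumi has no reports. Jasper has no reports. So Wendy's organization is 2 direct reports plus everyone under them: 1 + 1 = 2.

2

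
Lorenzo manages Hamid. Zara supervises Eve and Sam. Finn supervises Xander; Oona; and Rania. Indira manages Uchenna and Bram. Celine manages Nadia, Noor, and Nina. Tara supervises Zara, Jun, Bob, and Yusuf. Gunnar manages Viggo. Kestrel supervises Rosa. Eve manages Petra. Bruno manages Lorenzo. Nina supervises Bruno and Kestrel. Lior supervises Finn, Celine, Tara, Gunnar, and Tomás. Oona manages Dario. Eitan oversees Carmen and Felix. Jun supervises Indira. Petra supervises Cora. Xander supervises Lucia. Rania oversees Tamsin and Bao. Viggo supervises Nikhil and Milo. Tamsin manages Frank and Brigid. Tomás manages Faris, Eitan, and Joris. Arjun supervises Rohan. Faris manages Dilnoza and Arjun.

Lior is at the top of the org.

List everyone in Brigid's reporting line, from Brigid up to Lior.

Brigid reports to Tamsin. Tamsin reports to Rania. Rania reports to Finn. Finn reports to Lior. Lior is at the top.

Brigid -> Tamsin -> Rania -> Finn -> Lior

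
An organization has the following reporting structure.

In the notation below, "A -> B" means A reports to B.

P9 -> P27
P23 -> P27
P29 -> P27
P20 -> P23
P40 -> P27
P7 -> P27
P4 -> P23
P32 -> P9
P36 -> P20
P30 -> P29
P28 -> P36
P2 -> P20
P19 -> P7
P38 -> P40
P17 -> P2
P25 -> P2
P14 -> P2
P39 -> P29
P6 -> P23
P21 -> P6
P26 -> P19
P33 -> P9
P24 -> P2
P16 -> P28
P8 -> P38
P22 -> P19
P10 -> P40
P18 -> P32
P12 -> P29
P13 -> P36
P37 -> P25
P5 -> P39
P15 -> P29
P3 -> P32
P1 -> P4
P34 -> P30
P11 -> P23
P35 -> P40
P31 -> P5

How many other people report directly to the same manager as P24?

3

P24 reports to P2. P2's other direct reports are P17, P25, P14 — 3 peers.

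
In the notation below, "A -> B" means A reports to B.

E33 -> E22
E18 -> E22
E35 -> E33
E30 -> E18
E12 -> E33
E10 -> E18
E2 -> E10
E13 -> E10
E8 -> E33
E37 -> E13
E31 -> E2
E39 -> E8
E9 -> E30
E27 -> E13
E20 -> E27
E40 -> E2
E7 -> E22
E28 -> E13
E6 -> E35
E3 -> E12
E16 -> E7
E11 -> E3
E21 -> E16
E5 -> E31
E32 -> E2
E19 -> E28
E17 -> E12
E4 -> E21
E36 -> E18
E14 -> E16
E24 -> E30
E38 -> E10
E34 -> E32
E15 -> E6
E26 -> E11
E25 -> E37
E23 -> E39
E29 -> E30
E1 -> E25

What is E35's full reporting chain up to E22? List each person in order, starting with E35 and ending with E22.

E35 -> E33 -> E22

E35 reports to E33. E33 reports to E22. E22 is at the top.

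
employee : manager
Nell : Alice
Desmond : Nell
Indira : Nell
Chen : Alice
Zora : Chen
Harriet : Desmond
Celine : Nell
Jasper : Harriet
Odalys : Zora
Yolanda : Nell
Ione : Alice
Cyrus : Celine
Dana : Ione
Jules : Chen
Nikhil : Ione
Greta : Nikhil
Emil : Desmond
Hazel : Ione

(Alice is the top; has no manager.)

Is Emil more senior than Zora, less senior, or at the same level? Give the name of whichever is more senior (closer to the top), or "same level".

Emil is 3 levels below Alice; Zora is 2. Zora is higher.

Zora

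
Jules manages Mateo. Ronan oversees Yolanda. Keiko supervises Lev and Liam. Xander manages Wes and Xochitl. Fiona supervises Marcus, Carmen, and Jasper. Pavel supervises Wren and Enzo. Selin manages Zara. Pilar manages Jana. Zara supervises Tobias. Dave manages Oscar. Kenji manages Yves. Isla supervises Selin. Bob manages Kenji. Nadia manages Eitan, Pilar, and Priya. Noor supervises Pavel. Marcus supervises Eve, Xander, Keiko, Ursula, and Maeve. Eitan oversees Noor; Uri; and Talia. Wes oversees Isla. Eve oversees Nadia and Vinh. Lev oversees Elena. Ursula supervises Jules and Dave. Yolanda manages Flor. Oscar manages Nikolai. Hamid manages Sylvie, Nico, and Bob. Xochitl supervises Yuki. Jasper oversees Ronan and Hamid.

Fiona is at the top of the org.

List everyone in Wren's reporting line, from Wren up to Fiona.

Wren -> Pavel -> Noor -> Eitan -> Nadia -> Eve -> Marcus -> Fiona

Wren reports to Pavel. Pavel reports to Noor. Noor reports to Eitan. Eitan reports to Nadia. Nadia reports to Eve. Eve reports to Marcus. Marcus reports to Fiona. Fiona is at the top.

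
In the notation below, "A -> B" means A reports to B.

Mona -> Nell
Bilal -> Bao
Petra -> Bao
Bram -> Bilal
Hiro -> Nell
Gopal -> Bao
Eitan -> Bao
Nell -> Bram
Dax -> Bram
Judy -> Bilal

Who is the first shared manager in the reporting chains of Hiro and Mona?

Hiro's chain of managers is Nell, Bram, Bilal, Bao. Mona's chain of managers is Nell, Bram, Bilal, Bao. The first manager that appears in both chains is Nell.

Nell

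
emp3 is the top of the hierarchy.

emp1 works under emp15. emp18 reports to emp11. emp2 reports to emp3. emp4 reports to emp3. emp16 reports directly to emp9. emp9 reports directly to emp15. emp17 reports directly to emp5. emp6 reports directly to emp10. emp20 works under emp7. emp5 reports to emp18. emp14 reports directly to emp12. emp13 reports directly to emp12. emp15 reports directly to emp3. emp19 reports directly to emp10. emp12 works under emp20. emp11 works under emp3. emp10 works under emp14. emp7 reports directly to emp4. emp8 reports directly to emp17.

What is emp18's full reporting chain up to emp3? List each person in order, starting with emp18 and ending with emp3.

emp18 -> emp11 -> emp3

emp18 reports to emp11. emp11 reports to emp3. emp3 is at the top.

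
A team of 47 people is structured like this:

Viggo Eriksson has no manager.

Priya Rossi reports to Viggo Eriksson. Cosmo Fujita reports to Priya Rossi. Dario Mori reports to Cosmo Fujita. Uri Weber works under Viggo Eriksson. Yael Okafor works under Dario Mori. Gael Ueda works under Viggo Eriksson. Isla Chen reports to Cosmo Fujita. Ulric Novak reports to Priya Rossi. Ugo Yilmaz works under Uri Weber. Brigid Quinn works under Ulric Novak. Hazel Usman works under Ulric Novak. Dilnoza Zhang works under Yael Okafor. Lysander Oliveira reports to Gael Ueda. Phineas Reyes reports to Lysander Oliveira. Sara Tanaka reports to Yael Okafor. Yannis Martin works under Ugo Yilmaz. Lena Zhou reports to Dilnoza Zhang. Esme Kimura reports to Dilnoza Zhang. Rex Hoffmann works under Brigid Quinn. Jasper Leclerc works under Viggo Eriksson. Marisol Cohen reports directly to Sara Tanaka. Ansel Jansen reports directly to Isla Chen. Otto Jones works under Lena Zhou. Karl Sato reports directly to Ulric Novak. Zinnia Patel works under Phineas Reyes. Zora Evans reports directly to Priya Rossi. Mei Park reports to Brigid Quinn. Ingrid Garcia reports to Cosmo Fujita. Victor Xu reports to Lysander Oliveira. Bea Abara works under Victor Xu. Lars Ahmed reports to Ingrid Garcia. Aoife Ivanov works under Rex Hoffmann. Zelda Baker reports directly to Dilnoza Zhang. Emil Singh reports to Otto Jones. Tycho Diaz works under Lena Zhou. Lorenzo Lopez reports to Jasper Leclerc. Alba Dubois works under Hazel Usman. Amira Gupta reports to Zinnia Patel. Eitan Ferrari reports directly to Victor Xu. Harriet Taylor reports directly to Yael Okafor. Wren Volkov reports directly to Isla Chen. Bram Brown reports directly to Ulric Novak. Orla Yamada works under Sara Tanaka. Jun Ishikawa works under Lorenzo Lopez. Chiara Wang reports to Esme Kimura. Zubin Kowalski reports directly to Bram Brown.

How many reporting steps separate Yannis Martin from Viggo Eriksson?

3

Chain from Yannis Martin up to Viggo Eriksson: Yannis Martin → Ugo Yilmaz → Uri Weber → Viggo Eriksson. That is 3 steps up, so Yannis Martin is 3 levels below Viggo Eriksson.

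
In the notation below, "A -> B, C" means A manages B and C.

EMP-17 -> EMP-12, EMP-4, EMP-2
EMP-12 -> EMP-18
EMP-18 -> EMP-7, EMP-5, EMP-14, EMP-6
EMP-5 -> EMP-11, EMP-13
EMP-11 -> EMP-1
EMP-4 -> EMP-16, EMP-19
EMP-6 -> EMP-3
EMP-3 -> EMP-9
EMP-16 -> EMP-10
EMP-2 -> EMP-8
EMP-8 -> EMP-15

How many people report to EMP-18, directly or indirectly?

9

EMP-18 directly manages EMP-7, EMP-5, EMP-14, EMP-6. EMP-7 has no reports. Under EMP-5: EMP-13, EMP-11, EMP-1 (3). EMP-14 has no reports. Under EMP-6: EMP-3, EMP-9 (2). So EMP-18's organization is 4 direct reports plus everyone under them: 1 + 4 + 1 + 3 = 9.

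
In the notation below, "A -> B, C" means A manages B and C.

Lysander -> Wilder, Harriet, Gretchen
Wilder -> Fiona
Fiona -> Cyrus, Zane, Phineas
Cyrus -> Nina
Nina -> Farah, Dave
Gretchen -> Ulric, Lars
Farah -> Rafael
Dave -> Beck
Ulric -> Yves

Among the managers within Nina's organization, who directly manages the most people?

Direct-report counts within Nina's organization: Nina has 2; Dave has 1; Farah has 1. The largest is 2, held by Nina.

Nina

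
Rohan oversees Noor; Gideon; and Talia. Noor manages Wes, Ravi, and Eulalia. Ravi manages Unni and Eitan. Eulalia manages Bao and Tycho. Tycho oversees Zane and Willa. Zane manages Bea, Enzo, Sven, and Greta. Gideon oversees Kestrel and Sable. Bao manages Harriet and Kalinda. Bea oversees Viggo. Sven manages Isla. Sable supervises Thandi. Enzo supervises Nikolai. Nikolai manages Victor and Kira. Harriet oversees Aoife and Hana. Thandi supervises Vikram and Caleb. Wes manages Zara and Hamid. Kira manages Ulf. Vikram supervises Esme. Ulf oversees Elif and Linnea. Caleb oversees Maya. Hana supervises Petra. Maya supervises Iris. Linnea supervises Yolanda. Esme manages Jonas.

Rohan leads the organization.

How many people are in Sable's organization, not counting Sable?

7

Sable directly manages Thandi. Under Thandi: Caleb, Maya, Iris, Vikram, Esme, Jonas (6). That's 7 in total.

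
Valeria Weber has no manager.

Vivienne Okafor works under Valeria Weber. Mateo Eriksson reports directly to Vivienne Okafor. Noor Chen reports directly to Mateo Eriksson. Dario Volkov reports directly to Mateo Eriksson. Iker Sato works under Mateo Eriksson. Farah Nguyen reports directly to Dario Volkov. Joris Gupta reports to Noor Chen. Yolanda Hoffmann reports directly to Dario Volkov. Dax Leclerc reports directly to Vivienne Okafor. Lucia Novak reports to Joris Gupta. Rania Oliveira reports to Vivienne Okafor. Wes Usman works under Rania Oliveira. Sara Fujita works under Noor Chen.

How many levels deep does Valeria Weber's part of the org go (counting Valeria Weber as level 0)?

The longest chain under Valeria Weber runs Valeria Weber → Vivienne Okafor → Mateo Eriksson → Noor Chen → Joris Gupta → Lucia Novak, which is 5 levels below Valeria Weber.

5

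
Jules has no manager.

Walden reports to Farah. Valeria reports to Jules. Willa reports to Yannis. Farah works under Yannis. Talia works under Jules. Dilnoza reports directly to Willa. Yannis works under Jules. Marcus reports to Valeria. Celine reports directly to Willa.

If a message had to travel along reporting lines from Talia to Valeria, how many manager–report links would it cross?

Talia is 1 level below Jules, and Valeria is 1 level below Jules (their lowest common manager). The shortest path runs up from Talia to Jules and back down to Valeria: 1 + 1 = 2 links.

2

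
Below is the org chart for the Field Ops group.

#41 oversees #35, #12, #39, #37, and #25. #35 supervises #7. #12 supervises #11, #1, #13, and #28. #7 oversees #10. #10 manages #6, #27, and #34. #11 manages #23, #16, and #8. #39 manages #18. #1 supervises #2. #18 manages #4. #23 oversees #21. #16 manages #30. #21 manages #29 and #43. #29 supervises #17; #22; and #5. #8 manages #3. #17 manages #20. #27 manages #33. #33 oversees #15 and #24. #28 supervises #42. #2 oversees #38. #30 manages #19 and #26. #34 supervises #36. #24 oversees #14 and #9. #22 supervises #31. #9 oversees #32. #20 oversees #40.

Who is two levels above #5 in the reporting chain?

#21

#5 reports to #29, and #29 reports to #21. So #5's skip-level manager is #21.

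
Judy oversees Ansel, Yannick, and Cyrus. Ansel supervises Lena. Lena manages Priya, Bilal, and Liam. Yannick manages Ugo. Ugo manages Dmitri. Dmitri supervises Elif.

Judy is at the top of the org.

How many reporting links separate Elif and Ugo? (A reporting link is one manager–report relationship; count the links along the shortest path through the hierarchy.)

2

Elif is in Ugo's organization: the chain from Elif up to Ugo is Elif → Dmitri → Ugo, which is 2 links.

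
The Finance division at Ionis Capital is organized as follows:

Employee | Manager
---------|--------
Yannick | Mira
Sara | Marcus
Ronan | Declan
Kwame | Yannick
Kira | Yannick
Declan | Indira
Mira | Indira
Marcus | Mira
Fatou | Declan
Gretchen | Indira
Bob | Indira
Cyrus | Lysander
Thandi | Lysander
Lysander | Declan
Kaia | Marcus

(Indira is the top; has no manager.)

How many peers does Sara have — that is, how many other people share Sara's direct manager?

1

Sara reports to Marcus. Marcus's other direct reports are Kaia — 1 peer.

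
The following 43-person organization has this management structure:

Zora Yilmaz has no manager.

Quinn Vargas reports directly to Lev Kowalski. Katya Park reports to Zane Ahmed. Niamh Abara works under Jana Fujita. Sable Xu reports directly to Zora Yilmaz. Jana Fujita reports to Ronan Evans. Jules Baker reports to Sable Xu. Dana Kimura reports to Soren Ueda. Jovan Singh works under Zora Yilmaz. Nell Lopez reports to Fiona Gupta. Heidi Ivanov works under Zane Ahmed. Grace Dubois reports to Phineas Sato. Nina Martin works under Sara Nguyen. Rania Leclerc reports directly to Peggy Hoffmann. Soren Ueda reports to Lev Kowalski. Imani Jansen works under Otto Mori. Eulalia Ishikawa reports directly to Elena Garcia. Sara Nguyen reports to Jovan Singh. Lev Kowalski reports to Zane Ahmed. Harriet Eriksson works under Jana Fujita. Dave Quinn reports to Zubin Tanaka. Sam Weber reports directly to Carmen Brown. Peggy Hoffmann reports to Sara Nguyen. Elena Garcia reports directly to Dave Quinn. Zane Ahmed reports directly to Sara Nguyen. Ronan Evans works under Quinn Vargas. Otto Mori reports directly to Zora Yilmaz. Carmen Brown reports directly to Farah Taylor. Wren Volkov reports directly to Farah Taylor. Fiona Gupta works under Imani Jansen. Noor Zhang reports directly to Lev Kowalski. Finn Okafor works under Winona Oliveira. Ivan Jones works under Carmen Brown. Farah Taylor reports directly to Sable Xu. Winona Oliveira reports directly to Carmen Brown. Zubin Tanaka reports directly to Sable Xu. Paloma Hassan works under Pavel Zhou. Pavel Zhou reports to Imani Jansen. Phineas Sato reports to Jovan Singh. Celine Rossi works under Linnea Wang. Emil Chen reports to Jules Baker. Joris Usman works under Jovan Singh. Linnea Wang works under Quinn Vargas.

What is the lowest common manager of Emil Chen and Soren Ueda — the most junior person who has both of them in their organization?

Zora Yilmaz

Emil Chen's chain of managers is Jules Baker, Sable Xu, Zora Yilmaz. Soren Ueda's chain of managers is Lev Kowalski, Zane Ahmed, Sara Nguyen, Jovan Singh, Zora Yilmaz. The first manager that appears in both chains is Zora Yilmaz.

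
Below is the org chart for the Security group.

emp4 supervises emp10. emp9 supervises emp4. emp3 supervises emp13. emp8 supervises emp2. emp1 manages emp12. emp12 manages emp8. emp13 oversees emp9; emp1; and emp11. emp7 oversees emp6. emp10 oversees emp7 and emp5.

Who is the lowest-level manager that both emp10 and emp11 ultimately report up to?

emp13

emp10's chain of managers is emp4, emp9, emp13, emp3. emp11's chain of managers is emp13, emp3. The first manager that appears in both chains is emp13.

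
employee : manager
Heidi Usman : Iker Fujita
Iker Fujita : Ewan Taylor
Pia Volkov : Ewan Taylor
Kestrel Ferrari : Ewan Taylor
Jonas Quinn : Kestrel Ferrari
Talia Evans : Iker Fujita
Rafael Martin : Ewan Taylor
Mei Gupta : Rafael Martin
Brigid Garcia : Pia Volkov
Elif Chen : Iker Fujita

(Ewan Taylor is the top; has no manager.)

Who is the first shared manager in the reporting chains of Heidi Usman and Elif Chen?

Iker Fujita

Heidi Usman's chain of managers is Iker Fujita, Ewan Taylor. Elif Chen's chain of managers is Iker Fujita, Ewan Taylor. The first manager that appears in both chains is Iker Fujita.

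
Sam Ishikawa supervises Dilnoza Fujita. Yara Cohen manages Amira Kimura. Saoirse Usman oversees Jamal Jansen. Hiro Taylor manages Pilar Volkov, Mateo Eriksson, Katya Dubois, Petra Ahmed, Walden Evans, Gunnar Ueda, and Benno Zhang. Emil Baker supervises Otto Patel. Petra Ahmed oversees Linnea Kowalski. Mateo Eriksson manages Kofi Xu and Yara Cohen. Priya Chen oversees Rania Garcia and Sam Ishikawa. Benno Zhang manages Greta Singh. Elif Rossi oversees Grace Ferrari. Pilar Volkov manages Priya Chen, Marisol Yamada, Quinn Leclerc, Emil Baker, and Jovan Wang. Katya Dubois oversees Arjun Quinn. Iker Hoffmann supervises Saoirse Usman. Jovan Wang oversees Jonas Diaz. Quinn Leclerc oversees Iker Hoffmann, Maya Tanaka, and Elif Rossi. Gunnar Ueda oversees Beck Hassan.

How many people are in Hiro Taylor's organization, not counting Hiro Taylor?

Hiro Taylor directly manages Pilar Volkov, Mateo Eriksson, Katya Dubois, Petra Ahmed, Walden Evans, Gunnar Ueda, Benno Zhang. Under Pilar Volkov: Jovan Wang, Jonas Diaz, Emil Baker, Otto Patel, Quinn Leclerc, Elif Rossi, Grace Ferrari, Maya Tanaka, Iker Hoffmann, Saoirse Usman, Jamal Jansen, Marisol Yamada, Priya Chen, Sam Ishikawa, Dilnoza Fujita, Rania Garcia (16). Under Mateo Eriksson: Kofi Xu, Yara Cohen, Amira Kimura (3). Under Katya Dubois: Arjun Quinn (1). Under Petra Ahmed: Linnea Kowalski (1). Walden Evans has no reports. Under Gunnar Ueda: Beck Hassan (1). Under Benno Zhang: Greta Singh (1). So Hiro Taylor's organization is 7 direct reports plus everyone under them: 17 + 4 + 2 + 2 + 1 + 2 + 2 = 30.

30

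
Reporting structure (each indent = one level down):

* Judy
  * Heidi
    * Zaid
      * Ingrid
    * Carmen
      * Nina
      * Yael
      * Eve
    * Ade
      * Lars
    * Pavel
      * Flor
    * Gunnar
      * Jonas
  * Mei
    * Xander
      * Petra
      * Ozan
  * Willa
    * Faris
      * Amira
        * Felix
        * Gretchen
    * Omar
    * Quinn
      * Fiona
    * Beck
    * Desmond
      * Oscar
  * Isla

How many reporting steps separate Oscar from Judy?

Chain from Oscar up to Judy: Oscar → Desmond → Willa → Judy. That is 3 steps up, so Oscar is 3 levels below Judy.

3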